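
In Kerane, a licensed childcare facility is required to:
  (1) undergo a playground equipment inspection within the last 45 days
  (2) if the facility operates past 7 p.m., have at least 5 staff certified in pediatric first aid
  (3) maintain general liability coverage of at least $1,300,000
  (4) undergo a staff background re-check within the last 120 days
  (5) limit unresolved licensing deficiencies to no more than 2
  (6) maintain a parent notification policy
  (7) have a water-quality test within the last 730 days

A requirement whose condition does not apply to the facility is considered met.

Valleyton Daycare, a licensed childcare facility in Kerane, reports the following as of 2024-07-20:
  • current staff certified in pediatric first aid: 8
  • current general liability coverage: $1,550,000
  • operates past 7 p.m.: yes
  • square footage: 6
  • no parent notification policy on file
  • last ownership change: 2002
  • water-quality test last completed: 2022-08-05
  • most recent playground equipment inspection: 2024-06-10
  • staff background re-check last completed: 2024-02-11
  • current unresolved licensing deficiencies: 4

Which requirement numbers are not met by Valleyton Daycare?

4, 5, 6

1. playground equipment inspection 40 days ago vs limit 45 → met
2. condition 'operates past 7 p.m.' holds; staff certified in pediatric first aid 8 ≥ 5 → met
3. general liability coverage $1,550,000 ≥ $1,300,000 → met
4. staff background re-check 160 days ago vs limit 120 → not met
5. unresolved licensing deficiencies 4 > 2 → not met
6. parent notification policy absent → not met
7. water-quality test 715 days ago vs limit 730 → met
Not met: 4, 5, 6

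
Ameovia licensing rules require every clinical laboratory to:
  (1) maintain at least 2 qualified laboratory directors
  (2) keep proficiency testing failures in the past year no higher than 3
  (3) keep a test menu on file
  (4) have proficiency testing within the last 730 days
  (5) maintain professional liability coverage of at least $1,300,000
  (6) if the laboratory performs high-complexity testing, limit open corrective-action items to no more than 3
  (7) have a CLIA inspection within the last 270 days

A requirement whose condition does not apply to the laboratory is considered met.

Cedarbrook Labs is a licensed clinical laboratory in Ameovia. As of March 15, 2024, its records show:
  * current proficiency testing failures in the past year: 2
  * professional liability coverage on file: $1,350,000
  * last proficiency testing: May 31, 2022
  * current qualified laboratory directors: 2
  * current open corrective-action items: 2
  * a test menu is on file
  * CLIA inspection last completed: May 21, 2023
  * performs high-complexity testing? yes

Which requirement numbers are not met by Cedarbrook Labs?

1. qualified laboratory directors 2 ≥ 2 → met
2. proficiency testing failures in the past year 2 ≤ 3 → met
3. test menu present → met
4. proficiency testing 654 days ago vs limit 730 → met
5. professional liability coverage $1,350,000 ≥ $1,300,000 → met
6. condition 'performs high-complexity testing' holds; open corrective-action items 2 ≤ 3 → met
7. CLIA inspection 299 days ago vs limit 270 → not met
Not met: 7

7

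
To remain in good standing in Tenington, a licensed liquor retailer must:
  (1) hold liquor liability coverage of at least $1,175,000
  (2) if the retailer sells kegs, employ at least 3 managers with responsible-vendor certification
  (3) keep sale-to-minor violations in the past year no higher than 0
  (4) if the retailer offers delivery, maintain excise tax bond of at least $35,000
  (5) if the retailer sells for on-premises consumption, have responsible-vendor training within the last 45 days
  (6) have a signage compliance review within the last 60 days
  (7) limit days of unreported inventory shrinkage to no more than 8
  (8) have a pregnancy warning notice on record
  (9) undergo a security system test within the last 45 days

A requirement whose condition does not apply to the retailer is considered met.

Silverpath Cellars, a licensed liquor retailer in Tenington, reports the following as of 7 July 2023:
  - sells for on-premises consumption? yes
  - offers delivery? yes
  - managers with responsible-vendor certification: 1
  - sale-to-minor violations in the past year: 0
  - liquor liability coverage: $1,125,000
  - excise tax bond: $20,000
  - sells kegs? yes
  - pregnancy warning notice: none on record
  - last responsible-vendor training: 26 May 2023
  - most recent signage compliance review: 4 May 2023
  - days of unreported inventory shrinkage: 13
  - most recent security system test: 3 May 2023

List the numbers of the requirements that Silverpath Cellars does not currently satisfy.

1, 2, 4, 6, 7, 8, 9

1. liquor liability coverage $1,125,000 < $1,175,000 → not met
2. condition 'sells kegs' holds; managers with responsible-vendor certification 1 < 3 → not met
3. sale-to-minor violations in the past year 0 ≤ 0 → met
4. condition 'offers delivery' holds; excise tax bond $20,000 < $35,000 → not met
5. condition 'sells for on-premises consumption' holds; responsible-vendor training 42 days ago vs limit 45 → met
6. signage compliance review 64 days ago vs limit 60 → not met
7. days of unreported inventory shrinkage 13 > 8 → not met
8. pregnancy warning notice absent → not met
9. security system test 65 days ago vs limit 45 → not met
Not met: 1, 2, 4, 6, 7, 8, 9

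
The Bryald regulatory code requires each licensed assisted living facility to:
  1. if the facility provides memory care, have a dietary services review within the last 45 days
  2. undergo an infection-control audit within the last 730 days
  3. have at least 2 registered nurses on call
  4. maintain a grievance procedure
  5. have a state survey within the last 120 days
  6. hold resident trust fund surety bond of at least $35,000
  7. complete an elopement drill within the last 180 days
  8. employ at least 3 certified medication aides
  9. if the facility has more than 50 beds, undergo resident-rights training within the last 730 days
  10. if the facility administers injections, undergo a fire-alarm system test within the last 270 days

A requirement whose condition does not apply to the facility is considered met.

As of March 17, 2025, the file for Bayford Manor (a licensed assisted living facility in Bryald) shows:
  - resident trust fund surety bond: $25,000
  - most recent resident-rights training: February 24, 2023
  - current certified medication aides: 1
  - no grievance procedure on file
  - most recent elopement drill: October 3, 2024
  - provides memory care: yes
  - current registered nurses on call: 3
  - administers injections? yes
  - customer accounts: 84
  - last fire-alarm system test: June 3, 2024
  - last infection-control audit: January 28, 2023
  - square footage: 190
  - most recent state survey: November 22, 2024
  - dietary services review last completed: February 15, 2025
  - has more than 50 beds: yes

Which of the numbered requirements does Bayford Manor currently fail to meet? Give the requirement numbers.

2, 4, 6, 8, 9, 10

1. condition 'provides memory care' holds; dietary services review 30 days ago vs limit 45 → met
2. infection-control audit 779 days ago vs limit 730 → not met
3. registered nurses on call 3 ≥ 2 → met
4. grievance procedure absent → not met
5. state survey 115 days ago vs limit 120 → met
6. resident trust fund surety bond $25,000 < $35,000 → not met
7. elopement drill 165 days ago vs limit 180 → met
8. certified medication aides 1 < 3 → not met
9. condition 'has more than 50 beds' holds; resident-rights training 752 days ago vs limit 730 → not met
10. condition 'administers injections' holds; fire-alarm system test 287 days ago vs limit 270 → not met
Not met: 2, 4, 6, 8, 9, 10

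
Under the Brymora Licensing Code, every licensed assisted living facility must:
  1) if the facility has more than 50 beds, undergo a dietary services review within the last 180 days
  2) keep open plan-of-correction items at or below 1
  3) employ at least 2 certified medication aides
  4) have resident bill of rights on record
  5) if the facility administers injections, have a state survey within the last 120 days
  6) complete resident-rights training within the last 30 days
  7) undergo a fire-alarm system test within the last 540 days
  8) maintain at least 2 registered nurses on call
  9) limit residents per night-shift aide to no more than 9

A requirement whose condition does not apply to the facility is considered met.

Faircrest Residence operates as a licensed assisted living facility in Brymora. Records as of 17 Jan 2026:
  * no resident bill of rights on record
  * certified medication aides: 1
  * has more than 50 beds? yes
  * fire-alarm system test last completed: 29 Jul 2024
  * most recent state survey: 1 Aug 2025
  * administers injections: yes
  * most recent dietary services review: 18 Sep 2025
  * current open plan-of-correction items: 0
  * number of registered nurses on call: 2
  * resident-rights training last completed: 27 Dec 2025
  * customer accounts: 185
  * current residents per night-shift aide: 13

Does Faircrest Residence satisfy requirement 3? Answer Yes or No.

No

3. certified medication aides 1 < 2 → not met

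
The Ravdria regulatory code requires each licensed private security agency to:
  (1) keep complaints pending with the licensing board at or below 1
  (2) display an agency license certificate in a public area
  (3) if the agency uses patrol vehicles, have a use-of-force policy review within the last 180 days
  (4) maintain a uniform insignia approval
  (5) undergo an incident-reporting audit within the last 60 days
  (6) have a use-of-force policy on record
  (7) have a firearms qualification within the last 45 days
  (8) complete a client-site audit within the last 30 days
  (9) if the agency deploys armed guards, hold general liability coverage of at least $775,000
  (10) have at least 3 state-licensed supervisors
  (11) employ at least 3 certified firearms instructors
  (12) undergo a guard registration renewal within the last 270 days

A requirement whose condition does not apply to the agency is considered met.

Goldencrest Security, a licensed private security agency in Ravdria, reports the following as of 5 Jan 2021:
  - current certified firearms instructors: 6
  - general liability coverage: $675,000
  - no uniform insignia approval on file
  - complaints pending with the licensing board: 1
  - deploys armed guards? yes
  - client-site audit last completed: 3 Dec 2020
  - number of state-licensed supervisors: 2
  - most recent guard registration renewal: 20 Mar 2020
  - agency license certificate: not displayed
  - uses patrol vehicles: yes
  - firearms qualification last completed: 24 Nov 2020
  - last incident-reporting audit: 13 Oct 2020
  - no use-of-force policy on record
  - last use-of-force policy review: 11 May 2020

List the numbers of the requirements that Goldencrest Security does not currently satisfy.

1. complaints pending with the licensing board 1 ≤ 1 → met
2. agency license certificate absent → not met
3. condition 'uses patrol vehicles' holds; use-of-force policy review 239 days ago vs limit 180 → not met
4. uniform insignia approval absent → not met
5. incident-reporting audit 84 days ago vs limit 60 → not met
6. use-of-force policy absent → not met
7. firearms qualification 42 days ago vs limit 45 → met
8. client-site audit 33 days ago vs limit 30 → not met
9. condition 'deploys armed guards' holds; general liability coverage $675,000 < $775,000 → not met
10. state-licensed supervisors 2 < 3 → not met
11. certified firearms instructors 6 ≥ 3 → met
12. guard registration renewal 291 days ago vs limit 270 → not met
Not met: 2, 3, 4, 5, 6, 8, 9, 10, 12

2, 3, 4, 5, 6, 8, 9, 10, 12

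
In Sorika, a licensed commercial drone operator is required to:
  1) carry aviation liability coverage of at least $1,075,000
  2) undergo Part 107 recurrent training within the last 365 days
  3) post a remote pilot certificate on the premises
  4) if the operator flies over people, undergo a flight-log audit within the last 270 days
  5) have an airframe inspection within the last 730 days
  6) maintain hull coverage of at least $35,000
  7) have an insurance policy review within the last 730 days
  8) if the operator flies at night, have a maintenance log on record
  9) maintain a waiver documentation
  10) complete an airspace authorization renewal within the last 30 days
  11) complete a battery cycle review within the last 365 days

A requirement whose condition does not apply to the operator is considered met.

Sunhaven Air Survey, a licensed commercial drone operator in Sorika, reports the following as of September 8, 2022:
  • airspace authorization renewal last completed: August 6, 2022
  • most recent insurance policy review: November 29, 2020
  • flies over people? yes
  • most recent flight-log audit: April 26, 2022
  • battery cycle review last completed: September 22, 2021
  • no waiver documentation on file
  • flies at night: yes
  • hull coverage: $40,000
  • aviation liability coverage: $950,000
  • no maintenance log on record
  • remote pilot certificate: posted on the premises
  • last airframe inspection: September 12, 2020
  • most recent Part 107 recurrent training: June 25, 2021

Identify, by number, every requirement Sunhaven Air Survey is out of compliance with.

1, 2, 8, 9, 10

1. aviation liability coverage $950,000 < $1,075,000 → not met
2. Part 107 recurrent training 440 days ago vs limit 365 → not met
3. remote pilot certificate present → met
4. condition 'flies over people' holds; flight-log audit 135 days ago vs limit 270 → met
5. airframe inspection 726 days ago vs limit 730 → met
6. hull coverage $40,000 ≥ $35,000 → met
7. insurance policy review 648 days ago vs limit 730 → met
8. condition 'flies at night' holds; maintenance log absent → not met
9. waiver documentation absent → not met
10. airspace authorization renewal 33 days ago vs limit 30 → not met
11. battery cycle review 351 days ago vs limit 365 → met
Not met: 1, 2, 8, 9, 10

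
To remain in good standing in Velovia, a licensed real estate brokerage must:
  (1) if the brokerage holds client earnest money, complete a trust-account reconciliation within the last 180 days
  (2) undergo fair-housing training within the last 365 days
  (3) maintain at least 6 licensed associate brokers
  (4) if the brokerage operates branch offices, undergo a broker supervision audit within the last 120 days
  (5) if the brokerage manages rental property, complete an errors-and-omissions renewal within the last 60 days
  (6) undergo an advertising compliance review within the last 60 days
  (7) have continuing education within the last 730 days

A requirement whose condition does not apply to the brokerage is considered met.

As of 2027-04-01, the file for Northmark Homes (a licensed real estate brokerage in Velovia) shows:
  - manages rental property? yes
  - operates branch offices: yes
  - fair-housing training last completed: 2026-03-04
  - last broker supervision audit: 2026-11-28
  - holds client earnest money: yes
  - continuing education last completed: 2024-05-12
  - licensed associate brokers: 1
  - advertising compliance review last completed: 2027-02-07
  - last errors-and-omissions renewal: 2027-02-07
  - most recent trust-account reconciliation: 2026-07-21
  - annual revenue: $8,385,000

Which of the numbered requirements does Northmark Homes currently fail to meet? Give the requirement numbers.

1. condition 'holds client earnest money' holds; trust-account reconciliation 254 days ago vs limit 180 → not met
2. fair-housing training 393 days ago vs limit 365 → not met
3. licensed associate brokers 1 < 6 → not met
4. condition 'operates branch offices' holds; broker supervision audit 124 days ago vs limit 120 → not met
5. condition 'manages rental property' holds; errors-and-omissions renewal 53 days ago vs limit 60 → met
6. advertising compliance review 53 days ago vs limit 60 → met
7. continuing education 1054 days ago vs limit 730 → not met
Not met: 1, 2, 3, 4, 7

1, 2, 3, 4, 7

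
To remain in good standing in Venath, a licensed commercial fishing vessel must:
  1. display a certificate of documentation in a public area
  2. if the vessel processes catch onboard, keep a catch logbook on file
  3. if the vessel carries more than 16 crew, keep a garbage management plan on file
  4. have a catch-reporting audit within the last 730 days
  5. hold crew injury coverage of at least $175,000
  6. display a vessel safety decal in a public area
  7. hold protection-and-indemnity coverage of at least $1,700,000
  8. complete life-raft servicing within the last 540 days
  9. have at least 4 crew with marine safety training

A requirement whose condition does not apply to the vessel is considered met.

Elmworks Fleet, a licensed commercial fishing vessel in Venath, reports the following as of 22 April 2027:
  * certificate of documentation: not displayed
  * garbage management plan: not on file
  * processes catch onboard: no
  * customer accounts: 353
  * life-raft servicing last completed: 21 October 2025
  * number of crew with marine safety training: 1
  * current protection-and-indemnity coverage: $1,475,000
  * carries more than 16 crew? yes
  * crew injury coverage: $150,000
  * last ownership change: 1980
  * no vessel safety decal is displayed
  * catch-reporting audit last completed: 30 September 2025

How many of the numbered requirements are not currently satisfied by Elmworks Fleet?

1. certificate of documentation absent → not met
2. condition 'processes catch onboard' does not hold → requirement n/a → met
3. condition 'carries more than 16 crew' holds; garbage management plan absent → not met
4. catch-reporting audit 569 days ago vs limit 730 → met
5. crew injury coverage $150,000 < $175,000 → not met
6. vessel safety decal absent → not met
7. protection-and-indemnity coverage $1,475,000 < $1,700,000 → not met
8. life-raft servicing 548 days ago vs limit 540 → not met
9. crew with marine safety training 1 < 4 → not met
Not met: 7 of 9

7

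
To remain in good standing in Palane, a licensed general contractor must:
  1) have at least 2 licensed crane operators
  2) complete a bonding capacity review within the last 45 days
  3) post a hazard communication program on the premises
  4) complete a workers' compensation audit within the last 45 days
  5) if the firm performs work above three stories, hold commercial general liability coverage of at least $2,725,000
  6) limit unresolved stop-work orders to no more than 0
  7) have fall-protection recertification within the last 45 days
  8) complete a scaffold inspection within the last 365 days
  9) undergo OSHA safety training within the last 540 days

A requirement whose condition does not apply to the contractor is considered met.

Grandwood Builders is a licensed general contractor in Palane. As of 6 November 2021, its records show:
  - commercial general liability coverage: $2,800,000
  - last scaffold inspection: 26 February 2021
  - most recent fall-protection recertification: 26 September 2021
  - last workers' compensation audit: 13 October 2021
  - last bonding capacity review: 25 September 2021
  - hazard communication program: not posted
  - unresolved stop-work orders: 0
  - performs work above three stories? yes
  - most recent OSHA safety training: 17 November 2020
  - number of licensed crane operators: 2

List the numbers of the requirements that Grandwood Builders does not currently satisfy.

3

1. licensed crane operators 2 ≥ 2 → met
2. bonding capacity review 42 days ago vs limit 45 → met
3. hazard communication program absent → not met
4. workers' compensation audit 24 days ago vs limit 45 → met
5. condition 'performs work above three stories' holds; commercial general liability coverage $2,800,000 ≥ $2,725,000 → met
6. unresolved stop-work orders 0 ≤ 0 → met
7. fall-protection recertification 41 days ago vs limit 45 → met
8. scaffold inspection 253 days ago vs limit 365 → met
9. OSHA safety training 354 days ago vs limit 540 → met
Not met: 3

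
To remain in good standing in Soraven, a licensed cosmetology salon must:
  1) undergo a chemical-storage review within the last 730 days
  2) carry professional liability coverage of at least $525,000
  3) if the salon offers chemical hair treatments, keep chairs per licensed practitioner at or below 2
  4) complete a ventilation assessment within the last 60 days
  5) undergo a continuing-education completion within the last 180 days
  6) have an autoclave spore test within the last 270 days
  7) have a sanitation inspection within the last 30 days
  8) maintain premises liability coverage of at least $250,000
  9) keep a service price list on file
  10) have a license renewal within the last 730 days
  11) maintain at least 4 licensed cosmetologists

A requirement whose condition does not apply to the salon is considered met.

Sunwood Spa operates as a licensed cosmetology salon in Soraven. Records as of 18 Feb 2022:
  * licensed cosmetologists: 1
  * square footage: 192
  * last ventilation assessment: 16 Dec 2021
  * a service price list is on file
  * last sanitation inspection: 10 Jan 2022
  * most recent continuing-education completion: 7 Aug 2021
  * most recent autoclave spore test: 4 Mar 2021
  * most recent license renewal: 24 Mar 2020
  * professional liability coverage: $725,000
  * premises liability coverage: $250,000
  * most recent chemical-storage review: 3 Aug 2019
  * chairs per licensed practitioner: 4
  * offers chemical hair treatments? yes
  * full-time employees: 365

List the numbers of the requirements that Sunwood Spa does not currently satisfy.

1. chemical-storage review 930 days ago vs limit 730 → not met
2. professional liability coverage $725,000 ≥ $525,000 → met
3. condition 'offers chemical hair treatments' holds; chairs per licensed practitioner 4 > 2 → not met
4. ventilation assessment 64 days ago vs limit 60 → not met
5. continuing-education completion 195 days ago vs limit 180 → not met
6. autoclave spore test 351 days ago vs limit 270 → not met
7. sanitation inspection 39 days ago vs limit 30 → not met
8. premises liability coverage $250,000 ≥ $250,000 → met
9. service price list present → met
10. license renewal 696 days ago vs limit 730 → met
11. licensed cosmetologists 1 < 4 → not met
Not met: 1, 3, 4, 5, 6, 7, 11

1, 3, 4, 5, 6, 7, 11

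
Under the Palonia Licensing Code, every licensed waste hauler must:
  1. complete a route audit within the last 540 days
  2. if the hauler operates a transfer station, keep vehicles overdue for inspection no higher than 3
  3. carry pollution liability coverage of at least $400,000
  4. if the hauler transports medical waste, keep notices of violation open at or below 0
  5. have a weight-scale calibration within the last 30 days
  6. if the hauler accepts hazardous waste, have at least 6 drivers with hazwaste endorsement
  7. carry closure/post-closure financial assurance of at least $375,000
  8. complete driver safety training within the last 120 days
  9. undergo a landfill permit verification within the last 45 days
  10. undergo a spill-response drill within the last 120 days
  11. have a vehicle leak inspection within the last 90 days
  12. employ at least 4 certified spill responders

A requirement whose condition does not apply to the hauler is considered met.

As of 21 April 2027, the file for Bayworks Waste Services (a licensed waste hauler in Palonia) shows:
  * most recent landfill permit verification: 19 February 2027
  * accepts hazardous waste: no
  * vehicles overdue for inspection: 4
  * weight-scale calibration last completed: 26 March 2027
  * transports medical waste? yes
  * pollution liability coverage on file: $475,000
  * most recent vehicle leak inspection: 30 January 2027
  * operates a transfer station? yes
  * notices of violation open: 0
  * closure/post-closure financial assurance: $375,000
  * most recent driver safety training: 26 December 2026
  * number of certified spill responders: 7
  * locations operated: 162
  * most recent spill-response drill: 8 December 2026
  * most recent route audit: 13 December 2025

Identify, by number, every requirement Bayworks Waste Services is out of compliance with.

1. route audit 494 days ago vs limit 540 → met
2. condition 'operates a transfer station' holds; vehicles overdue for inspection 4 > 3 → not met
3. pollution liability coverage $475,000 ≥ $400,000 → met
4. condition 'transports medical waste' holds; notices of violation open 0 ≤ 0 → met
5. weight-scale calibration 26 days ago vs limit 30 → met
6. condition 'accepts hazardous waste' does not hold → requirement n/a → met
7. closure/post-closure financial assurance $375,000 ≥ $375,000 → met
8. driver safety training 116 days ago vs limit 120 → met
9. landfill permit verification 61 days ago vs limit 45 → not met
10. spill-response drill 134 days ago vs limit 120 → not met
11. vehicle leak inspection 81 days ago vs limit 90 → met
12. certified spill responders 7 ≥ 4 → met
Not met: 2, 9, 10

2, 9, 10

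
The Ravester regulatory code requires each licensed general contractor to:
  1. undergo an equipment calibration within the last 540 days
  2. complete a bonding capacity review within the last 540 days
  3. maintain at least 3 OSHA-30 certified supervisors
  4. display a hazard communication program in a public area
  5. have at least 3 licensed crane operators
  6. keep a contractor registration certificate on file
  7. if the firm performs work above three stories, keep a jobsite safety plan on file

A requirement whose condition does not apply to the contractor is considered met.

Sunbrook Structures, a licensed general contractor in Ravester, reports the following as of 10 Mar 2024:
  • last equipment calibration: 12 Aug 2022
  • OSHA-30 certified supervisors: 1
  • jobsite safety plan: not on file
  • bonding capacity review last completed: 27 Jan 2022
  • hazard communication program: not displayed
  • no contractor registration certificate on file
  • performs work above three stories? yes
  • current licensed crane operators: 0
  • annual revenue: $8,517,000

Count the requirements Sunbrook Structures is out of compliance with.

1. equipment calibration 576 days ago vs limit 540 → not met
2. bonding capacity review 773 days ago vs limit 540 → not met
3. OSHA-30 certified supervisors 1 < 3 → not met
4. hazard communication program absent → not met
5. licensed crane operators 0 < 3 → not met
6. contractor registration certificate absent → not met
7. condition 'performs work above three stories' holds; jobsite safety plan absent → not met
Not met: 7 of 7

7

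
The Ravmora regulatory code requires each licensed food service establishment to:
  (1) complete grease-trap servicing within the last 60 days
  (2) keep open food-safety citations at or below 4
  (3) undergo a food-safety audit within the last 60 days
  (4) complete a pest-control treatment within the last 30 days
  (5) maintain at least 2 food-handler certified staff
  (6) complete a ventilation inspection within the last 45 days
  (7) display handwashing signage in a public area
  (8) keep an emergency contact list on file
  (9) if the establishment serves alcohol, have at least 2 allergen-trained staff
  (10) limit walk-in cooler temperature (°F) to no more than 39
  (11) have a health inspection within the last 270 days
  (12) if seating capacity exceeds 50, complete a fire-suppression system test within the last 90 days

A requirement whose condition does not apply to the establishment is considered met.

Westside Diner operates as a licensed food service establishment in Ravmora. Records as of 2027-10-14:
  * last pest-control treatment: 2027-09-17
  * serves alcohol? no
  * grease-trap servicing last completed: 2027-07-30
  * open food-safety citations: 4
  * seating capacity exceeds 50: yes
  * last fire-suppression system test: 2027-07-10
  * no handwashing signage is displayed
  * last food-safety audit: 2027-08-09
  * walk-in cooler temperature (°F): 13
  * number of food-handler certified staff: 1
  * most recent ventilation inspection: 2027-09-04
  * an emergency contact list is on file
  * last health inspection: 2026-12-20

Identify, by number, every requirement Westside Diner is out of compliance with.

1, 3, 5, 7, 11, 12

1. grease-trap servicing 76 days ago vs limit 60 → not met
2. open food-safety citations 4 ≤ 4 → met
3. food-safety audit 66 days ago vs limit 60 → not met
4. pest-control treatment 27 days ago vs limit 30 → met
5. food-handler certified staff 1 < 2 → not met
6. ventilation inspection 40 days ago vs limit 45 → met
7. handwashing signage absent → not met
8. emergency contact list present → met
9. condition 'serves alcohol' does not hold → requirement n/a → met
10. walk-in cooler temperature (°F) 13 ≤ 39 → met
11. health inspection 298 days ago vs limit 270 → not met
12. condition 'seating capacity exceeds 50' holds; fire-suppression system test 96 days ago vs limit 90 → not met
Not met: 1, 3, 5, 7, 11, 12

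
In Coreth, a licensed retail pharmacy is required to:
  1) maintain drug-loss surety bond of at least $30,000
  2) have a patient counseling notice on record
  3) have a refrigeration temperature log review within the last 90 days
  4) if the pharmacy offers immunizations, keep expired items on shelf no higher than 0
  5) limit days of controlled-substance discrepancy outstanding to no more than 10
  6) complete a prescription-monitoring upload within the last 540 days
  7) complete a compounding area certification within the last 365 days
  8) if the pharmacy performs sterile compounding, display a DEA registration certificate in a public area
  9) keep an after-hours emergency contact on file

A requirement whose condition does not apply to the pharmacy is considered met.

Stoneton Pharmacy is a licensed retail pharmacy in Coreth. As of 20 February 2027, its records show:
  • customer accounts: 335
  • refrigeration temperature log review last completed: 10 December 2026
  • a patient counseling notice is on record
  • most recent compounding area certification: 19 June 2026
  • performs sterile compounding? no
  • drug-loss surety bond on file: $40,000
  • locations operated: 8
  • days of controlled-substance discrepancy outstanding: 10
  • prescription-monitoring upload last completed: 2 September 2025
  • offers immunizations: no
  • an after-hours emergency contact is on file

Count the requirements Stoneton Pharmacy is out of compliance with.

0

1. drug-loss surety bond $40,000 ≥ $30,000 → met
2. patient counseling notice present → met
3. refrigeration temperature log review 72 days ago vs limit 90 → met
4. condition 'offers immunizations' does not hold → requirement n/a → met
5. days of controlled-substance discrepancy outstanding 10 ≤ 10 → met
6. prescription-monitoring upload 536 days ago vs limit 540 → met
7. compounding area certification 246 days ago vs limit 365 → met
8. condition 'performs sterile compounding' does not hold → requirement n/a → met
9. after-hours emergency contact present → met
Not met: 0 of 9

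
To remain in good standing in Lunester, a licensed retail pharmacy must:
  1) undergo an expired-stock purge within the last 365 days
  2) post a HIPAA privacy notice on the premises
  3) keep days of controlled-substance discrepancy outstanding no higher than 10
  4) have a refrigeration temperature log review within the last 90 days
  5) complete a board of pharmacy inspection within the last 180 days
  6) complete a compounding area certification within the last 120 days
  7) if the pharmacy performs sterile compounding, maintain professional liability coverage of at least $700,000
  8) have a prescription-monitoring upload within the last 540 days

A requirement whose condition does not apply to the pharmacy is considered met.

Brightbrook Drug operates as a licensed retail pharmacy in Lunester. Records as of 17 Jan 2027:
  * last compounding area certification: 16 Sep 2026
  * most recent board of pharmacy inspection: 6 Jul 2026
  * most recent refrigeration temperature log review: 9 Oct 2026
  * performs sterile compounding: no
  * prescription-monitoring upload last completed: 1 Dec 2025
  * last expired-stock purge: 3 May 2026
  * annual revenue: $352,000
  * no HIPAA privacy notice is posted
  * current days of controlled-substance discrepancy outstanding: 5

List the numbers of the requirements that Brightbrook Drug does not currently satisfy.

1. expired-stock purge 259 days ago vs limit 365 → met
2. HIPAA privacy notice absent → not met
3. days of controlled-substance discrepancy outstanding 5 ≤ 10 → met
4. refrigeration temperature log review 100 days ago vs limit 90 → not met
5. board of pharmacy inspection 195 days ago vs limit 180 → not met
6. compounding area certification 123 days ago vs limit 120 → not met
7. condition 'performs sterile compounding' does not hold → requirement n/a → met
8. prescription-monitoring upload 412 days ago vs limit 540 → met
Not met: 2, 4, 5, 6

2, 4, 5, 6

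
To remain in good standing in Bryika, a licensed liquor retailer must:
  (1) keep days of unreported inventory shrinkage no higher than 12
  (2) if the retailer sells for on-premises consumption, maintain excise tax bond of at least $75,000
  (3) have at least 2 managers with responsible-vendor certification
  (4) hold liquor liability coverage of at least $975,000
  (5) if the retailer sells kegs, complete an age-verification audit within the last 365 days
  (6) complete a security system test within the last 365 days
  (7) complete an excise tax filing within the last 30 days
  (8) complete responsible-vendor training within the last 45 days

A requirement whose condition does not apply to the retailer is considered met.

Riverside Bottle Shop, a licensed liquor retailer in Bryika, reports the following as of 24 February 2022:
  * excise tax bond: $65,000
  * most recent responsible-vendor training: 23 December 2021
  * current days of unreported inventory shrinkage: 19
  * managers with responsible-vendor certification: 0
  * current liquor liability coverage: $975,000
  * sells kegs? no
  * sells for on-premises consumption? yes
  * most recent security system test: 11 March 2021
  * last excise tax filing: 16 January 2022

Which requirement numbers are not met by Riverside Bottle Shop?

1. days of unreported inventory shrinkage 19 > 12 → not met
2. condition 'sells for on-premises consumption' holds; excise tax bond $65,000 < $75,000 → not met
3. managers with responsible-vendor certification 0 < 2 → not met
4. liquor liability coverage $975,000 ≥ $975,000 → met
5. condition 'sells kegs' does not hold → requirement n/a → met
6. security system test 350 days ago vs limit 365 → met
7. excise tax filing 39 days ago vs limit 30 → not met
8. responsible-vendor training 63 days ago vs limit 45 → not met
Not met: 1, 2, 3, 7, 8

1, 2, 3, 7, 8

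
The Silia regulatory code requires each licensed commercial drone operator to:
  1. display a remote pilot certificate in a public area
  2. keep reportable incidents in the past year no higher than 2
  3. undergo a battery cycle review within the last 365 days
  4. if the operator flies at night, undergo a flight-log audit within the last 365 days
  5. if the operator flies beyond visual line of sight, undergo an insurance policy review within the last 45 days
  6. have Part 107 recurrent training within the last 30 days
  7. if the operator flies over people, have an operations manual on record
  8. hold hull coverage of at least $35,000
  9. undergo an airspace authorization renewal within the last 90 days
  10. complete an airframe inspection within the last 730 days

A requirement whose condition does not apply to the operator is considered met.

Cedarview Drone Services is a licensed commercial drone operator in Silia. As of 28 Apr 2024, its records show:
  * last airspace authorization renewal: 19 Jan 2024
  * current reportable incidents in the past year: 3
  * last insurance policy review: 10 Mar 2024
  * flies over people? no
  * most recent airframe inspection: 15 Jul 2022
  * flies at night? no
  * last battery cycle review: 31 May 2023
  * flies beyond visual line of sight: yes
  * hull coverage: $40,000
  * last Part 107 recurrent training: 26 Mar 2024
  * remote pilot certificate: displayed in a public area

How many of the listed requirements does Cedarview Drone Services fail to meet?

1. remote pilot certificate present → met
2. reportable incidents in the past year 3 > 2 → not met
3. battery cycle review 333 days ago vs limit 365 → met
4. condition 'flies at night' does not hold → requirement n/a → met
5. condition 'flies beyond visual line of sight' holds; insurance policy review 49 days ago vs limit 45 → not met
6. Part 107 recurrent training 33 days ago vs limit 30 → not met
7. condition 'flies over people' does not hold → requirement n/a → met
8. hull coverage $40,000 ≥ $35,000 → met
9. airspace authorization renewal 100 days ago vs limit 90 → not met
10. airframe inspection 653 days ago vs limit 730 → met
Not met: 4 of 10

4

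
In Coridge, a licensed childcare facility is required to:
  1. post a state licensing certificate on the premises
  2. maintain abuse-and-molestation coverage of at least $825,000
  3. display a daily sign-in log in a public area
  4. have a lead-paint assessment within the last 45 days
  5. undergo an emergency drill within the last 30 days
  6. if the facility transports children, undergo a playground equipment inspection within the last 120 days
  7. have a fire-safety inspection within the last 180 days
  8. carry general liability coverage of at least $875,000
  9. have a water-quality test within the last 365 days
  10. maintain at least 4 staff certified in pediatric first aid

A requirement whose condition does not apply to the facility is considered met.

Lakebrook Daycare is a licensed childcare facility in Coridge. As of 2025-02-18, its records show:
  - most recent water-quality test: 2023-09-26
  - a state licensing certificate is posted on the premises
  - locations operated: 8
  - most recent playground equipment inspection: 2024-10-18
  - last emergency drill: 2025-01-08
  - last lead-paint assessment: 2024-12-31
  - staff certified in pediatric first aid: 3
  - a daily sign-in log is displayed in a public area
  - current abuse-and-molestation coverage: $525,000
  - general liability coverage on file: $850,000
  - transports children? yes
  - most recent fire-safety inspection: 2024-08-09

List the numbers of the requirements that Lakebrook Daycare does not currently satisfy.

2, 4, 5, 6, 7, 8, 9, 10

1. state licensing certificate present → met
2. abuse-and-molestation coverage $525,000 < $825,000 → not met
3. daily sign-in log present → met
4. lead-paint assessment 49 days ago vs limit 45 → not met
5. emergency drill 41 days ago vs limit 30 → not met
6. condition 'transports children' holds; playground equipment inspection 123 days ago vs limit 120 → not met
7. fire-safety inspection 193 days ago vs limit 180 → not met
8. general liability coverage $850,000 < $875,000 → not met
9. water-quality test 511 days ago vs limit 365 → not met
10. staff certified in pediatric first aid 3 < 4 → not met
Not met: 2, 4, 5, 6, 7, 8, 9, 10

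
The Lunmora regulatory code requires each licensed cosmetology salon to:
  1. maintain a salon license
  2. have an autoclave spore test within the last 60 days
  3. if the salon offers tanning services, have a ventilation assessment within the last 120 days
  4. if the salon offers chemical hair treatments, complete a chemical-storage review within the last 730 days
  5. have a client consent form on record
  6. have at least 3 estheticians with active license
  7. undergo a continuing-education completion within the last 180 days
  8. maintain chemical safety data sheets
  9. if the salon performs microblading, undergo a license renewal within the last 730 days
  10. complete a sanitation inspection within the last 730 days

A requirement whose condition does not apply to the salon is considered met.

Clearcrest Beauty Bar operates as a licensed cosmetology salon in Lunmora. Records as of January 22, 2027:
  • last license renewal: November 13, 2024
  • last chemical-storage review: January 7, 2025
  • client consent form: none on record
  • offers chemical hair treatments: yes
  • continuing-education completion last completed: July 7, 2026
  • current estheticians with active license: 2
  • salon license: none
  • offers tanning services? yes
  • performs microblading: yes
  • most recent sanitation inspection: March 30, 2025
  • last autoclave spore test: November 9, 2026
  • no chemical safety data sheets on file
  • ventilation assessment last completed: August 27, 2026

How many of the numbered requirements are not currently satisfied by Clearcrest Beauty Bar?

9

1. salon license absent → not met
2. autoclave spore test 74 days ago vs limit 60 → not met
3. condition 'offers tanning services' holds; ventilation assessment 148 days ago vs limit 120 → not met
4. condition 'offers chemical hair treatments' holds; chemical-storage review 745 days ago vs limit 730 → not met
5. client consent form absent → not met
6. estheticians with active license 2 < 3 → not met
7. continuing-education completion 199 days ago vs limit 180 → not met
8. chemical safety data sheets absent → not met
9. condition 'performs microblading' holds; license renewal 800 days ago vs limit 730 → not met
10. sanitation inspection 663 days ago vs limit 730 → met
Not met: 9 of 10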